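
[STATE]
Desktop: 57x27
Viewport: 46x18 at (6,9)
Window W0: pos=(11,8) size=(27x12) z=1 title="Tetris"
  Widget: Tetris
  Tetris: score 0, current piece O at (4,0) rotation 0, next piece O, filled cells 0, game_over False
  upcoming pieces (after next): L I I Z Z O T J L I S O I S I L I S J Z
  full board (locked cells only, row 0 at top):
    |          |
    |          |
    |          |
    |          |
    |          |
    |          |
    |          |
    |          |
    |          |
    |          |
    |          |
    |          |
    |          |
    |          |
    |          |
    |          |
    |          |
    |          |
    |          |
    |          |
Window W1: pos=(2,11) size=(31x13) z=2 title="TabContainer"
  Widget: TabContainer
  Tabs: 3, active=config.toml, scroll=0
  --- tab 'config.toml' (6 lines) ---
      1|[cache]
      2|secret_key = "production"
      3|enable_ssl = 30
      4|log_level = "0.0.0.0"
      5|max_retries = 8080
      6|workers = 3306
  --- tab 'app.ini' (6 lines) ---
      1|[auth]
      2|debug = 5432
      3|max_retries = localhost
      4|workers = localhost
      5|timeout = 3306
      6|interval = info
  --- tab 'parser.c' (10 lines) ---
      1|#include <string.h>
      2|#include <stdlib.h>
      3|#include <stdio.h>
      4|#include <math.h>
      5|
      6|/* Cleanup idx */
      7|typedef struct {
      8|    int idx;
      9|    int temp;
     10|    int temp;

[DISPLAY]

     ┃ Tetris                  ┃              
     ┠─────────────────────────┨              
━━━━━━━━━━━━━━━━━━━━━━━━━━┓    ┃              
bContainer                ┃    ┃              
──────────────────────────┨    ┃              
nfig.toml]│ app.ini │ pars┃    ┃              
──────────────────────────┃    ┃              
che]                      ┃    ┃              
ret_key = "production"    ┃    ┃              
ble_ssl = 30              ┃    ┃              
_level = "0.0.0.0"        ┃━━━━┛              
_retries = 8080           ┃                   
kers = 3306               ┃                   
                          ┃                   
━━━━━━━━━━━━━━━━━━━━━━━━━━┛                   
                                              
                                              
                                              


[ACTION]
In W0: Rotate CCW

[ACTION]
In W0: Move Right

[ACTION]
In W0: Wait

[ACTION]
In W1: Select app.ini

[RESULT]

     ┃ Tetris                  ┃              
     ┠─────────────────────────┨              
━━━━━━━━━━━━━━━━━━━━━━━━━━┓    ┃              
bContainer                ┃    ┃              
──────────────────────────┨    ┃              
nfig.toml │[app.ini]│ pars┃    ┃              
──────────────────────────┃    ┃              
th]                       ┃    ┃              
ug = 5432                 ┃    ┃              
_retries = localhost      ┃    ┃              
kers = localhost          ┃━━━━┛              
eout = 3306               ┃                   
erval = info              ┃                   
                          ┃                   
━━━━━━━━━━━━━━━━━━━━━━━━━━┛                   
                                              
                                              
                                              


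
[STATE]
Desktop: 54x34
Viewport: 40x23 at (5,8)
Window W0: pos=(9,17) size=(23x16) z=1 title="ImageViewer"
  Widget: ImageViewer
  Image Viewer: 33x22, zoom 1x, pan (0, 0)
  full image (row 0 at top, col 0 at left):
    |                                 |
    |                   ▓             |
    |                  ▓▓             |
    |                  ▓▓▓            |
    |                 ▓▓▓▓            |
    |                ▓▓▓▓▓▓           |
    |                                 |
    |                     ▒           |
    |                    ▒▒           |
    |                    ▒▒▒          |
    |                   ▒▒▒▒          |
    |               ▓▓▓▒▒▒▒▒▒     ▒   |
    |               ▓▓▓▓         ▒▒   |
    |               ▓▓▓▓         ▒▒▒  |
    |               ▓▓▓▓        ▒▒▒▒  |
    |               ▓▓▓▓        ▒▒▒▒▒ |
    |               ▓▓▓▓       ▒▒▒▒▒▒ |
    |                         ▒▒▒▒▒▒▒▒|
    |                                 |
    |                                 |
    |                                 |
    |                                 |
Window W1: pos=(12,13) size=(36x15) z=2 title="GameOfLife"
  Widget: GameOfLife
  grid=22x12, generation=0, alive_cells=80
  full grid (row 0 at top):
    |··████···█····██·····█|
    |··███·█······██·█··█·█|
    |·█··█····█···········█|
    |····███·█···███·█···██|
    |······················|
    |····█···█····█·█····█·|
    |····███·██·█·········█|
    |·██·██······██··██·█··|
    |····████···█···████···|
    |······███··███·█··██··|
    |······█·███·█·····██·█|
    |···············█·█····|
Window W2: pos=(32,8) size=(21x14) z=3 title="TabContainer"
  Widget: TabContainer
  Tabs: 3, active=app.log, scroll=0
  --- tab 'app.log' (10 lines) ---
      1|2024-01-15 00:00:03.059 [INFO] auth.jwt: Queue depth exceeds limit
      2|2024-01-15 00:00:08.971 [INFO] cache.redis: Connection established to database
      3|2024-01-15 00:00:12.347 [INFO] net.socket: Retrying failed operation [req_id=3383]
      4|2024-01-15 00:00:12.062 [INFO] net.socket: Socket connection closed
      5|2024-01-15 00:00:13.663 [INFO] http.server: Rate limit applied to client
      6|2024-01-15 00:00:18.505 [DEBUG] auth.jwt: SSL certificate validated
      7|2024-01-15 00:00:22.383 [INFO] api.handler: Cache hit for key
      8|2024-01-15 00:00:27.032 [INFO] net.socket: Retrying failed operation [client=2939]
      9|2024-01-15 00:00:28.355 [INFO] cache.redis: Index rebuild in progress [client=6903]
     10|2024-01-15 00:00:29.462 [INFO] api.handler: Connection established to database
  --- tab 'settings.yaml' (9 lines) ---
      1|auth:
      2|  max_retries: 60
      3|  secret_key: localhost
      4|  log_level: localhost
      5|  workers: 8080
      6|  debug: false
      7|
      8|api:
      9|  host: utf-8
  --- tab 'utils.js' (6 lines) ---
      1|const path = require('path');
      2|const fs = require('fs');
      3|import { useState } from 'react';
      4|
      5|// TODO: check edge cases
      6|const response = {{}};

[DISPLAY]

                           ┏━━━━━━━━━━━━
                           ┃ TabContaine
                           ┠────────────
                           ┃[app.log]│ s
                           ┃────────────
       ┏━━━━━━━━━━━━━━━━━━━┃2024-01-15 0
       ┃ GameOfLife        ┃2024-01-15 0
       ┠───────────────────┃2024-01-15 0
       ┃Gen: 0             ┃2024-01-15 0
    ┏━━┃··███·█······██·█··┃2024-01-15 0
    ┃ I┃·█··█····█·········┃2024-01-15 0
    ┠──┃····███·█···███·█··┃2024-01-15 0
    ┃  ┃···················┃2024-01-15 0
    ┃  ┃····█···█····█·█···┗━━━━━━━━━━━━
    ┃  ┃····███·██·█·········█          
    ┃  ┃·██·██······██··██·█··          
    ┃  ┃····████···█···████···          
    ┃  ┃······███··███·█··██··          
    ┃  ┃······█·███·█·····██·█          
    ┃  ┗━━━━━━━━━━━━━━━━━━━━━━━━━━━━━━━━
    ┃                    ▒┃             
    ┃                    ▒┃             
    ┃                   ▒▒┃             


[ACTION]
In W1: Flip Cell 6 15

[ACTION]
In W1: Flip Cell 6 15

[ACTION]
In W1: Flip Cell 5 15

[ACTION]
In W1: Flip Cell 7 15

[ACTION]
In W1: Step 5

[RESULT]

                           ┏━━━━━━━━━━━━
                           ┃ TabContaine
                           ┠────────────
                           ┃[app.log]│ s
                           ┃────────────
       ┏━━━━━━━━━━━━━━━━━━━┃2024-01-15 0
       ┃ GameOfLife        ┃2024-01-15 0
       ┠───────────────────┃2024-01-15 0
       ┃Gen: 5             ┃2024-01-15 0
    ┏━━┃···█·······██·██···┃2024-01-15 0
    ┃ I┃··█·█··█···██······┃2024-01-15 0
    ┠──┃·····██····█······█┃2024-01-15 0
    ┃  ┃···█·········██····┃2024-01-15 0
    ┃  ┃······█·█······█···┗━━━━━━━━━━━━
    ┃  ┃·······█······██······          
    ┃  ┃················█·····          
    ┃  ┃················█·····          
    ┃  ┃············█···█·····          
    ┃  ┃············████······          
    ┃  ┗━━━━━━━━━━━━━━━━━━━━━━━━━━━━━━━━
    ┃                    ▒┃             
    ┃                    ▒┃             
    ┃                   ▒▒┃             


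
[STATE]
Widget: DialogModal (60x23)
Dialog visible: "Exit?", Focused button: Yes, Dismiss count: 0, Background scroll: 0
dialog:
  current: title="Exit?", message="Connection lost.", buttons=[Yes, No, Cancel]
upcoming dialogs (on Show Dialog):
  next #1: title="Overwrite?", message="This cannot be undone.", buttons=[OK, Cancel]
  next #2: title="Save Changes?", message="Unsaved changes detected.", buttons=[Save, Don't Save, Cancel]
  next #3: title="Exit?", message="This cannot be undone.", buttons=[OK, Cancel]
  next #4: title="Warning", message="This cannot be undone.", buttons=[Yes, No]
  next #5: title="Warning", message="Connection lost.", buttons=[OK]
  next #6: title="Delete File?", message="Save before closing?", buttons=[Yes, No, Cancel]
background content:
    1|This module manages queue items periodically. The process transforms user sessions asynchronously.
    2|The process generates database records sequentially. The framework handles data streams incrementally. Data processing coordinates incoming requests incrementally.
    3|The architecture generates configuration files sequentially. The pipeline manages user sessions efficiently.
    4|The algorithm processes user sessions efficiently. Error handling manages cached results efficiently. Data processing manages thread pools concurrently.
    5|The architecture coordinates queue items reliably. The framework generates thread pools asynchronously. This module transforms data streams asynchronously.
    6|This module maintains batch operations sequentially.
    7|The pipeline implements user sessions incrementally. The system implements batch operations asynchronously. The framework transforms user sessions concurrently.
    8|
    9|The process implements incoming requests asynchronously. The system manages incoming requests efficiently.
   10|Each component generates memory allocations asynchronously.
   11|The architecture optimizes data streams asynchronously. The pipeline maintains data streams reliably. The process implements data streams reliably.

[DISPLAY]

This module manages queue items periodically. The process tr
The process generates database records sequentially. The fra
The architecture generates configuration files sequentially.
The algorithm processes user sessions efficiently. Error han
The architecture coordinates queue items reliably. The frame
This module maintains batch operations sequentially.        
The pipeline implements user sessions incrementally. The sys
                                                            
The process implements incoming requests asynchronously. The
Each component gen┌─────────────────────┐ns asynchronously. 
The architecture o│        Exit?        │synchronously. The 
                  │   Connection lost.  │                   
                  │ [Yes]  No   Cancel  │                   
                  └─────────────────────┘                   
                                                            
                                                            
                                                            
                                                            
                                                            
                                                            
                                                            
                                                            
                                                            


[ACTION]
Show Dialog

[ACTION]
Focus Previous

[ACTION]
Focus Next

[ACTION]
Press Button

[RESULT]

This module manages queue items periodically. The process tr
The process generates database records sequentially. The fra
The architecture generates configuration files sequentially.
The algorithm processes user sessions efficiently. Error han
The architecture coordinates queue items reliably. The frame
This module maintains batch operations sequentially.        
The pipeline implements user sessions incrementally. The sys
                                                            
The process implements incoming requests asynchronously. The
Each component generates memory allocations asynchronously. 
The architecture optimizes data streams asynchronously. The 
                                                            
                                                            
                                                            
                                                            
                                                            
                                                            
                                                            
                                                            
                                                            
                                                            
                                                            
                                                            


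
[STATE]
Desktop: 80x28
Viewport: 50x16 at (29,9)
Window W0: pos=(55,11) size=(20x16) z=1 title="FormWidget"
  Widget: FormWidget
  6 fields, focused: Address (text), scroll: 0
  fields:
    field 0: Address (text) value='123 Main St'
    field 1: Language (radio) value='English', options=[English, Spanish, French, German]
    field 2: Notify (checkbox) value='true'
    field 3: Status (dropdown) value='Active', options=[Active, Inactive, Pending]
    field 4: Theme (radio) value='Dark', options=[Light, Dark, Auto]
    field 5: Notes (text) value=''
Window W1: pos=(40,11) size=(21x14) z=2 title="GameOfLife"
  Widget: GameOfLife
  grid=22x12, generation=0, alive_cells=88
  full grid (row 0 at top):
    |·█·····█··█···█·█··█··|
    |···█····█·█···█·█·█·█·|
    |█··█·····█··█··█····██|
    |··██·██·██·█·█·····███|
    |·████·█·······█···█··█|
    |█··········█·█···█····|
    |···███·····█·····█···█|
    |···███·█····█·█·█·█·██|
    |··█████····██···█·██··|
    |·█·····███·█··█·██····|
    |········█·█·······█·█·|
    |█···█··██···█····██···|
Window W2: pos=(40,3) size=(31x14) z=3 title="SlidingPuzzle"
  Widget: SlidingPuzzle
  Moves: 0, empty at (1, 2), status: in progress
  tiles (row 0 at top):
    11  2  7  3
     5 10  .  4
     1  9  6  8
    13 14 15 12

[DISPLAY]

           ┃│  5 │ 10 │    │  4 │        ┃        
           ┃├────┼────┼────┼────┤        ┃        
           ┃│  1 │  9 │  6 │  8 │        ┃━━━┓    
           ┃├────┼────┼────┼────┤        ┃   ┃    
           ┃│ 13 │ 14 │ 15 │ 12 │        ┃───┨    
           ┃└────┴────┴────┴────┘        ┃12]┃    
           ┃Moves: 0                     ┃●) ┃    
           ┗━━━━━━━━━━━━━━━━━━━━━━━━━━━━━┛x] ┃    
           ┃·██·██·██·█·█·····█┃tus:     [A▼]┃    
           ┃████·█·······█···█·┃me:      ( ) ┃    
           ┃··········█·█···█··┃es:      [  ]┃    
           ┃··███·····█·····█··┃             ┃    
           ┃··███·█····█·█·█·█·┃             ┃    
           ┃·█████····██···█·██┃             ┃    
           ┃█·····███·█··█·██··┃             ┃    
           ┗━━━━━━━━━━━━━━━━━━━┛             ┃    


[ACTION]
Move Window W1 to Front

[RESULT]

           ┃│  5 │ 10 │    │  4 │        ┃        
           ┃├────┼────┼────┼────┤        ┃        
           ┏━━━━━━━━━━━━━━━━━━━┓│        ┃━━━┓    
           ┃ GameOfLife        ┃┤        ┃   ┃    
           ┠───────────────────┨│        ┃───┨    
           ┃Gen: 0             ┃┘        ┃12]┃    
           ┃··█····█·█···█·█·█·┃         ┃●) ┃    
           ┃··█·····█··█··█····┃━━━━━━━━━┛x] ┃    
           ┃·██·██·██·█·█·····█┃tus:     [A▼]┃    
           ┃████·█·······█···█·┃me:      ( ) ┃    
           ┃··········█·█···█··┃es:      [  ]┃    
           ┃··███·····█·····█··┃             ┃    
           ┃··███·█····█·█·█·█·┃             ┃    
           ┃·█████····██···█·██┃             ┃    
           ┃█·····███·█··█·██··┃             ┃    
           ┗━━━━━━━━━━━━━━━━━━━┛             ┃    


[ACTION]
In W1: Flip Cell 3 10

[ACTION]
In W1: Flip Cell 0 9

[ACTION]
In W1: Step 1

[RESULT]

           ┃│  5 │ 10 │    │  4 │        ┃        
           ┃├────┼────┼────┼────┤        ┃        
           ┏━━━━━━━━━━━━━━━━━━━┓│        ┃━━━┓    
           ┃ GameOfLife        ┃┤        ┃   ┃    
           ┠───────────────────┨│        ┃───┨    
           ┃Gen: 1             ┃┘        ┃12]┃    
           ┃·█·····█·██·██·██··┃         ┃●) ┃    
           ┃··█···█····████····┃━━━━━━━━━┛x] ┃    
           ┃····██████████····█┃tus:     [A▼]┃    
           ┃█··█·██·█·█·██···██┃me:      ( ) ┃    
           ┃█··········█····██·┃es:      [  ]┃    
           ┃··█·██····█·█··███·┃             ┃    
           ┃···········██·██·█·┃             ┃    
           ┃·█·······███···█·██┃             ┃    
           ┃·████████·██··██···┃             ┃    
           ┗━━━━━━━━━━━━━━━━━━━┛             ┃    


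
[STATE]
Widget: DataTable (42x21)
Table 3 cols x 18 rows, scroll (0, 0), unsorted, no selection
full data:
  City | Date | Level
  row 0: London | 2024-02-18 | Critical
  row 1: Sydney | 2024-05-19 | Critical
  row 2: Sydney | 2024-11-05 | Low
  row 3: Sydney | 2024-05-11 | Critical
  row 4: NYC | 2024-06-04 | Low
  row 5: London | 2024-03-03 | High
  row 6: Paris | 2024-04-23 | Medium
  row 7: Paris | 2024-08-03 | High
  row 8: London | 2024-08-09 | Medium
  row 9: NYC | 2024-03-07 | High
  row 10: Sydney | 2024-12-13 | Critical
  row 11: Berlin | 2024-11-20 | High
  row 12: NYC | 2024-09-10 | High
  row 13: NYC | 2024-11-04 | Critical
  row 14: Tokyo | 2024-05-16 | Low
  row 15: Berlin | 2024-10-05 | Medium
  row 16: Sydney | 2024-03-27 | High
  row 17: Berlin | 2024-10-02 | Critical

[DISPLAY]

City  │Date      │Level                   
──────┼──────────┼────────                
London│2024-02-18│Critical                
Sydney│2024-05-19│Critical                
Sydney│2024-11-05│Low                     
Sydney│2024-05-11│Critical                
NYC   │2024-06-04│Low                     
London│2024-03-03│High                    
Paris │2024-04-23│Medium                  
Paris │2024-08-03│High                    
London│2024-08-09│Medium                  
NYC   │2024-03-07│High                    
Sydney│2024-12-13│Critical                
Berlin│2024-11-20│High                    
NYC   │2024-09-10│High                    
NYC   │2024-11-04│Critical                
Tokyo │2024-05-16│Low                     
Berlin│2024-10-05│Medium                  
Sydney│2024-03-27│High                    
Berlin│2024-10-02│Critical                
                                          


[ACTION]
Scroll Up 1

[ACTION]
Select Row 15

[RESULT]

City  │Date      │Level                   
──────┼──────────┼────────                
London│2024-02-18│Critical                
Sydney│2024-05-19│Critical                
Sydney│2024-11-05│Low                     
Sydney│2024-05-11│Critical                
NYC   │2024-06-04│Low                     
London│2024-03-03│High                    
Paris │2024-04-23│Medium                  
Paris │2024-08-03│High                    
London│2024-08-09│Medium                  
NYC   │2024-03-07│High                    
Sydney│2024-12-13│Critical                
Berlin│2024-11-20│High                    
NYC   │2024-09-10│High                    
NYC   │2024-11-04│Critical                
Tokyo │2024-05-16│Low                     
>erlin│2024-10-05│Medium                  
Sydney│2024-03-27│High                    
Berlin│2024-10-02│Critical                
                                          


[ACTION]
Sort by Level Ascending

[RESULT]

City  │Date      │Level  ▲                
──────┼──────────┼────────                
London│2024-02-18│Critical                
Sydney│2024-05-19│Critical                
Sydney│2024-05-11│Critical                
Sydney│2024-12-13│Critical                
NYC   │2024-11-04│Critical                
Berlin│2024-10-02│Critical                
London│2024-03-03│High                    
Paris │2024-08-03│High                    
NYC   │2024-03-07│High                    
Berlin│2024-11-20│High                    
NYC   │2024-09-10│High                    
Sydney│2024-03-27│High                    
Sydney│2024-11-05│Low                     
NYC   │2024-06-04│Low                     
Tokyo │2024-05-16│Low                     
>aris │2024-04-23│Medium                  
London│2024-08-09│Medium                  
Berlin│2024-10-05│Medium                  
                                          


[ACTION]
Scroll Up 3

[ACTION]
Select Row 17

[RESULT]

City  │Date      │Level  ▲                
──────┼──────────┼────────                
London│2024-02-18│Critical                
Sydney│2024-05-19│Critical                
Sydney│2024-05-11│Critical                
Sydney│2024-12-13│Critical                
NYC   │2024-11-04│Critical                
Berlin│2024-10-02│Critical                
London│2024-03-03│High                    
Paris │2024-08-03│High                    
NYC   │2024-03-07│High                    
Berlin│2024-11-20│High                    
NYC   │2024-09-10│High                    
Sydney│2024-03-27│High                    
Sydney│2024-11-05│Low                     
NYC   │2024-06-04│Low                     
Tokyo │2024-05-16│Low                     
Paris │2024-04-23│Medium                  
London│2024-08-09│Medium                  
>erlin│2024-10-05│Medium                  
                                          


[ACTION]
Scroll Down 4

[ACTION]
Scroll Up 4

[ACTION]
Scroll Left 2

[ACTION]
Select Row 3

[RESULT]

City  │Date      │Level  ▲                
──────┼──────────┼────────                
London│2024-02-18│Critical                
Sydney│2024-05-19│Critical                
Sydney│2024-05-11│Critical                
>ydney│2024-12-13│Critical                
NYC   │2024-11-04│Critical                
Berlin│2024-10-02│Critical                
London│2024-03-03│High                    
Paris │2024-08-03│High                    
NYC   │2024-03-07│High                    
Berlin│2024-11-20│High                    
NYC   │2024-09-10│High                    
Sydney│2024-03-27│High                    
Sydney│2024-11-05│Low                     
NYC   │2024-06-04│Low                     
Tokyo │2024-05-16│Low                     
Paris │2024-04-23│Medium                  
London│2024-08-09│Medium                  
Berlin│2024-10-05│Medium                  
                                          


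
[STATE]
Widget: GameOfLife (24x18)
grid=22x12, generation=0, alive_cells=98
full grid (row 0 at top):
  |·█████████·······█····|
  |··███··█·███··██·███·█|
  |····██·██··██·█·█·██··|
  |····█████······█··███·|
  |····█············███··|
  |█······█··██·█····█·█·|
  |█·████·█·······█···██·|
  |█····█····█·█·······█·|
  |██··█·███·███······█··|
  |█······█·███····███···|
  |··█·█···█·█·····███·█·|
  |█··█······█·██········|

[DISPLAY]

Gen: 0                  
·█████████·······█····  
··███··█·███··██·███·█  
····██·██··██·█·█·██··  
····█████······█··███·  
····█············███··  
█······█··██·█····█·█·  
█·████·█·······█···██·  
█····█····█·█·······█·  
██··█·███·███······█··  
█······█·███····███···  
··█·█···█·█·····███·█·  
█··█······█·██········  
                        
                        
                        
                        
                        


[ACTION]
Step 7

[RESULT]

Gen: 7                  
······················  
················█·····  
················███···  
················█··█··  
···██·███·······█·····  
···█···█·········█·█··  
··██···█············█·  
·███···█···██··█·███·█  
█·█··█·█····█·██·····█  
·█···█·█······██·██···  
······██·······█····█·  
···············███····  
                        
                        
                        
                        
                        


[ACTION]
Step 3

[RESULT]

Gen: 10                 
················█·····  
················█·····  
·······█········███···  
······█·█········███··  
·····██·█·········█···  
····█···█····██·······  
···█·█······█···█···█·  
···█··█·██·█·········█  
···█·······█·█·████·█·  
···█···██·········███·  
·····███··············  
·······█··············  
                        
                        
                        
                        
                        


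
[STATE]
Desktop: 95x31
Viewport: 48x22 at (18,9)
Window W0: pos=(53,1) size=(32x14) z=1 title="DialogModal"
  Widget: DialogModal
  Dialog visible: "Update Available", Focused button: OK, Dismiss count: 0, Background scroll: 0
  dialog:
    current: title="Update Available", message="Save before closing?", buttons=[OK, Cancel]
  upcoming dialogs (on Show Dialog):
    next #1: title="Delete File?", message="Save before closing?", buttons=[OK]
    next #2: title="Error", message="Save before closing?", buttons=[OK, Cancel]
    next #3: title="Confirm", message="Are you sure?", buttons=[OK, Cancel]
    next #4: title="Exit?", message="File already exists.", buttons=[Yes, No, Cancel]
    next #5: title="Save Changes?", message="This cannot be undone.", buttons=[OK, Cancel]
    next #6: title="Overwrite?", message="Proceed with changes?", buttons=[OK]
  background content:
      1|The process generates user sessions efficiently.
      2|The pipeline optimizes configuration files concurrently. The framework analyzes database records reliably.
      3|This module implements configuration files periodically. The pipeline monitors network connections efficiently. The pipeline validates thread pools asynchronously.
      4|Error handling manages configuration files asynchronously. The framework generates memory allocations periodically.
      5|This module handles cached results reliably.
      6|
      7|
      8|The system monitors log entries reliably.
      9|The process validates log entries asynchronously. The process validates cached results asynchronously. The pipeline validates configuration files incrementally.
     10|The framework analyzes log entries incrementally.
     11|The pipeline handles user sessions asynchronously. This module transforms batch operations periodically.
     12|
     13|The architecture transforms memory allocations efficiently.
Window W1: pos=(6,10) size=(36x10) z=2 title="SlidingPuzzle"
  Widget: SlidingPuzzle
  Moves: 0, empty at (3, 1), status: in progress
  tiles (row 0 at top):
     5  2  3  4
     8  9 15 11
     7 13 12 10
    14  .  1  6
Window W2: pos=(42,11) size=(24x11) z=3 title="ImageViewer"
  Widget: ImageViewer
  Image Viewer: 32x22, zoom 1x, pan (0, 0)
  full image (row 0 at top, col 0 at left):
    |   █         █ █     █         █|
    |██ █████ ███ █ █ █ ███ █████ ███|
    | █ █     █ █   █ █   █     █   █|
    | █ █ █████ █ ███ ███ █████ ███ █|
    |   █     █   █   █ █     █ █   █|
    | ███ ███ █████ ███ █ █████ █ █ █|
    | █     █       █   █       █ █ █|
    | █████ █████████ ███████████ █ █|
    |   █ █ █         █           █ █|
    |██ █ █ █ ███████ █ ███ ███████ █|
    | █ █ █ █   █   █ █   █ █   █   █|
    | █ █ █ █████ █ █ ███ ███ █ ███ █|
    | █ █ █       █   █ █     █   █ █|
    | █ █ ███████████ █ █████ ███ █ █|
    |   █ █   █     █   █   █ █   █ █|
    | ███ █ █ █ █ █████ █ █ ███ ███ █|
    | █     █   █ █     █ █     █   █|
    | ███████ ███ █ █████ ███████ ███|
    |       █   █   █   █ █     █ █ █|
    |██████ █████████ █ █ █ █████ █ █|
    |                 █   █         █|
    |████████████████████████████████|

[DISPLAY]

                                   ┃   │    [OK]
━━━━━━━━━━━━━━━━━━━━━━━┓           ┃   └────────
zle                    ┃┏━━━━━━━━━━━━━━━━━━━━━━┓
───────────────────────┨┃ ImageViewer          ┃
────┬────┐             ┃┠──────────────────────┨
  3 │  4 │             ┃┃   █         █ █     █┃
────┼────┤             ┃┃██ █████ ███ █ █ █ ███┃
 15 │ 11 │             ┃┃ █ █     █ █   █ █   █┃
────┼────┤             ┃┃ █ █ █████ █ ███ ███ █┃
 12 │ 10 │             ┃┃   █     █   █   █ █  ┃
━━━━━━━━━━━━━━━━━━━━━━━┛┃ ███ ███ █████ ███ █ █┃
                        ┃ █     █       █   █  ┃
                        ┗━━━━━━━━━━━━━━━━━━━━━━┛
                                                
                                                
                                                
                                                
                                                
                                                
                                                
                                                
                                                


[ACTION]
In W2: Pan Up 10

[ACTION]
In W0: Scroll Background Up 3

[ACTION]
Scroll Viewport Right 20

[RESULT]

               ┃   │    [OK]  Cancel      │   ┃ 
━━━┓           ┃   └──────────────────────┘   ┃ 
   ┃┏━━━━━━━━━━━━━━━━━━━━━━┓onitors log entrie┃ 
───┨┃ ImageViewer          ┃validates log entr┃ 
   ┃┠──────────────────────┨k analyzes log ent┃ 
   ┃┃   █         █ █     █┃━━━━━━━━━━━━━━━━━━┛ 
   ┃┃██ █████ ███ █ █ █ ███┃                    
   ┃┃ █ █     █ █   █ █   █┃                    
   ┃┃ █ █ █████ █ ███ ███ █┃                    
   ┃┃   █     █   █   █ █  ┃                    
━━━┛┃ ███ ███ █████ ███ █ █┃                    
    ┃ █     █       █   █  ┃                    
    ┗━━━━━━━━━━━━━━━━━━━━━━┛                    
                                                
                                                
                                                
                                                
                                                
                                                
                                                
                                                
                                                


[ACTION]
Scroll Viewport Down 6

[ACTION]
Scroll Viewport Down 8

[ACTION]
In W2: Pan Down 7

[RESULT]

               ┃   │    [OK]  Cancel      │   ┃ 
━━━┓           ┃   └──────────────────────┘   ┃ 
   ┃┏━━━━━━━━━━━━━━━━━━━━━━┓onitors log entrie┃ 
───┨┃ ImageViewer          ┃validates log entr┃ 
   ┃┠──────────────────────┨k analyzes log ent┃ 
   ┃┃ █████ █████████ █████┃━━━━━━━━━━━━━━━━━━┛ 
   ┃┃   █ █ █         █    ┃                    
   ┃┃██ █ █ █ ███████ █ ███┃                    
   ┃┃ █ █ █ █   █   █ █   █┃                    
   ┃┃ █ █ █ █████ █ █ ███ █┃                    
━━━┛┃ █ █ █       █   █ █  ┃                    
    ┃ █ █ ███████████ █ ███┃                    
    ┗━━━━━━━━━━━━━━━━━━━━━━┛                    
                                                
                                                
                                                
                                                
                                                
                                                
                                                
                                                
                                                


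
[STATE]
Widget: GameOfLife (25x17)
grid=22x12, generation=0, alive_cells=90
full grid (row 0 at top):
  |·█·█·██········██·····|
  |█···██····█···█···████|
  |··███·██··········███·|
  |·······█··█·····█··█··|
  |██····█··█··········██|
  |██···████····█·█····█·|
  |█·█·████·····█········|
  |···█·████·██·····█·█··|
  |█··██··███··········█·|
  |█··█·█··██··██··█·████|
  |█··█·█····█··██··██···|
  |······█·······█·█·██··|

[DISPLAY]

Gen: 0                   
·█·█·██········██·····   
█···██····█···█···████   
··███·██··········███·   
·······█··█·····█··█··   
██····█··█··········██   
██···████····█·█····█·   
█·█·████·····█········   
···█·████·██·····█·█··   
█··██··███··········█·   
█··█·█··██··██··█·████   
█··█·█····█··██··██···   
······█·······█·█·██··   
                         
                         
                         
                         


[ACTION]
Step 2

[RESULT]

Gen: 2                   
······█·········█·███·   
····█··█·········███·█   
·█·███··········██··██   
██·█·█·██·········██·█   
█····███·█·········█··   
█·█·█···██···█·····█·█   
·········█···█········   
··········█·██········   
█···█·█···█·█·······██   
·█·█·█·█··█···██·█··██   
·██·██·█···██····██·█·   
·············███······   
                         
                         
                         
                         


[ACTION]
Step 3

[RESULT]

Gen: 5                   
···████···············   
·███·███············██   
·█···█··█········█···█   
██·█··█··██······█·██·   
·█·█·█·█·██········█··   
·████··██····█········   
····█··█····██········   
····█·······█·█·······   
····███··█············   
████·····█······██····   
█···█·····████·█·██·█·   
·██·█·······██····█·█·   
                         
                         
                         
                         


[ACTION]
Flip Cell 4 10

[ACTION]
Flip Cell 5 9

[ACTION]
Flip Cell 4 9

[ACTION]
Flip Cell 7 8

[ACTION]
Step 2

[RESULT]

Gen: 7                   
··█···················   
···█··██···········███   
██···█···█········█··█   
·····█····█··········█   
██··██···█········█·█·   
·····█·█···███·····█··   
··█········██·········   
·█···········█········   
█····██··████····█····   
█····█··██·███···██···   
█···█·····██··███··█··   
············███··██···   
                         
                         
                         
                         
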